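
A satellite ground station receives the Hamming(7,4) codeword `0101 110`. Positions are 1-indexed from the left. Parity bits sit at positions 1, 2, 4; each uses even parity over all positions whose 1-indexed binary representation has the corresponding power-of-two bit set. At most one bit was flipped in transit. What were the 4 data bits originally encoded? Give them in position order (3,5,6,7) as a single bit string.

s1: b1⊕b3⊕b5⊕b7 = 0⊕0⊕1⊕0 = 1
s2: b2⊕b3⊕b6⊕b7 = 1⊕0⊕1⊕0 = 0
s4: b4⊕b5⊕b6⊕b7 = 1⊕1⊕1⊕0 = 1
Syndrome (s4...s1) = 101 → position 5.
Flip bit 5: corrected codeword = 0101010
Data bits at positions 3,5,6,7: 0010

0010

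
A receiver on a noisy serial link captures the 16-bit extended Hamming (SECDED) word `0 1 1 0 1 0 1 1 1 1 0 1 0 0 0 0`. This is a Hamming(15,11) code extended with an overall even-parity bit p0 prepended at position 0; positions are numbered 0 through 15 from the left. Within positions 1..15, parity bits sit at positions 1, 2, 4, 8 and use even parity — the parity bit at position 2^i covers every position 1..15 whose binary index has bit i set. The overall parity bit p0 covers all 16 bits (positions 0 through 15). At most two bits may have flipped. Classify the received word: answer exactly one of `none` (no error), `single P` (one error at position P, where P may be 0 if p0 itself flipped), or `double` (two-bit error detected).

s1: b1⊕b3⊕b5⊕b7⊕b9⊕b11⊕b13⊕b15 = 1⊕0⊕0⊕1⊕1⊕1⊕0⊕0 = 0
s2: b2⊕b3⊕b6⊕b7⊕b10⊕b11⊕b14⊕b15 = 1⊕0⊕1⊕1⊕0⊕1⊕0⊕0 = 0
s4: b4⊕b5⊕b6⊕b7⊕b12⊕b13⊕b14⊕b15 = 1⊕0⊕1⊕1⊕0⊕0⊕0⊕0 = 1
s8: b8⊕b9⊕b10⊕b11⊕b12⊕b13⊕b14⊕b15 = 1⊕1⊕0⊕1⊕0⊕0⊕0⊕0 = 1
Syndrome (s8...s1) = 1100 → position 12.
Overall parity (XOR of all 16 bits, including p0): 0⊕1⊕1⊕0⊕1⊕0⊕1⊕1⊕1⊕1⊕0⊕1⊕0⊕0⊕0⊕0 = 0
Overall=0, syndrome position=12 → double-bit error detected (uncorrectable).

double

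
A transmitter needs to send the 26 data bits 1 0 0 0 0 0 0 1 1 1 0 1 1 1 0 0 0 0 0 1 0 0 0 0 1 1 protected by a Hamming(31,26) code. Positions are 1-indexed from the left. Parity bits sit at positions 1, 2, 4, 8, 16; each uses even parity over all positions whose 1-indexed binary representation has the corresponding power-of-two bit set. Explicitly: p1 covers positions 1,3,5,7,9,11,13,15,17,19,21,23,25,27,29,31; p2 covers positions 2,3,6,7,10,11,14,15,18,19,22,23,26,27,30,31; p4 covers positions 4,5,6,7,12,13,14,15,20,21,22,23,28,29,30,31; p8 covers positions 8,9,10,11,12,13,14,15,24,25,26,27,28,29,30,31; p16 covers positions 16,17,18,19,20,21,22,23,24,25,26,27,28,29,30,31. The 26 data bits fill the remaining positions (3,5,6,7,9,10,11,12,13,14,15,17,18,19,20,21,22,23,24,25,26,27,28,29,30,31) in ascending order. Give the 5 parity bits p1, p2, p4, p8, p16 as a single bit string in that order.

Place data bits at non-power-of-two positions: b3=1, b5=0, b6=0, b7=0, b9=0, b10=0, b11=0, b12=1, b13=1, b14=1, b15=0, b17=1, b18=1, b19=1, b20=0, b21=0, b22=0, b23=0, b24=0, b25=1, b26=0, b27=0, b28=0, b29=0, b30=1, b31=1.
p1 = XOR of data positions {3,5,7,9,11,13,15,17,19,21,23,25,27,29,31} = 1⊕0⊕0⊕0⊕0⊕1⊕0⊕1⊕1⊕0⊕0⊕1⊕0⊕0⊕1 = 0
p2 = XOR of data positions {3,6,7,10,11,14,15,18,19,22,23,26,27,30,31} = 1⊕0⊕0⊕0⊕0⊕1⊕0⊕1⊕1⊕0⊕0⊕0⊕0⊕1⊕1 = 0
p4 = XOR of data positions {5,6,7,12,13,14,15,20,21,22,23,28,29,30,31} = 0⊕0⊕0⊕1⊕1⊕1⊕0⊕0⊕0⊕0⊕0⊕0⊕0⊕1⊕1 = 1
p8 = XOR of data positions {9,10,11,12,13,14,15,24,25,26,27,28,29,30,31} = 0⊕0⊕0⊕1⊕1⊕1⊕0⊕0⊕1⊕0⊕0⊕0⊕0⊕1⊕1 = 0
p16 = XOR of data positions {17,18,19,20,21,22,23,24,25,26,27,28,29,30,31} = 1⊕1⊕1⊕0⊕0⊕0⊕0⊕0⊕1⊕0⊕0⊕0⊕0⊕1⊕1 = 0
Parity bits p1,p2,p4,p8,p16 = 00100

00100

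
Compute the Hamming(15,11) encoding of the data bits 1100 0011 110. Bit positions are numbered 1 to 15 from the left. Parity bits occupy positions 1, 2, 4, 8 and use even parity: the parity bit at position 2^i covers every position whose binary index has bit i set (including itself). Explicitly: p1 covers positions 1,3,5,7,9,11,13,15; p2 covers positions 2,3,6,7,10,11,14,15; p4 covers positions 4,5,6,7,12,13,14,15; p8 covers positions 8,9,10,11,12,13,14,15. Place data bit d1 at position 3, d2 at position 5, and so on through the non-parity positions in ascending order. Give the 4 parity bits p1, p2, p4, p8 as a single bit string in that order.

0100

Place data bits at non-power-of-two positions: b3=1, b5=1, b6=0, b7=0, b9=0, b10=0, b11=1, b12=1, b13=1, b14=1, b15=0.
p1 = XOR of data positions {3,5,7,9,11,13,15} = 1⊕1⊕0⊕0⊕1⊕1⊕0 = 0
p2 = XOR of data positions {3,6,7,10,11,14,15} = 1⊕0⊕0⊕0⊕1⊕1⊕0 = 1
p4 = XOR of data positions {5,6,7,12,13,14,15} = 1⊕0⊕0⊕1⊕1⊕1⊕0 = 0
p8 = XOR of data positions {9,10,11,12,13,14,15} = 0⊕0⊕1⊕1⊕1⊕1⊕0 = 0
Parity bits p1,p2,p4,p8 = 0100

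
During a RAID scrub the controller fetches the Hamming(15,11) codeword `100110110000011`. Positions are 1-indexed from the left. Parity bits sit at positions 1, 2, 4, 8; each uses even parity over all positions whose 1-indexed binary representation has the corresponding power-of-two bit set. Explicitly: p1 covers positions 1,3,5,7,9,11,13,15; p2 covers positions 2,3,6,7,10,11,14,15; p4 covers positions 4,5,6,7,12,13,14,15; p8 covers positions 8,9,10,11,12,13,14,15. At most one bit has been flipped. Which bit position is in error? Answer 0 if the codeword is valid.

s1: b1⊕b3⊕b5⊕b7⊕b9⊕b11⊕b13⊕b15 = 1⊕0⊕1⊕1⊕0⊕0⊕0⊕1 = 0
s2: b2⊕b3⊕b6⊕b7⊕b10⊕b11⊕b14⊕b15 = 0⊕0⊕0⊕1⊕0⊕0⊕1⊕1 = 1
s4: b4⊕b5⊕b6⊕b7⊕b12⊕b13⊕b14⊕b15 = 1⊕1⊕0⊕1⊕0⊕0⊕1⊕1 = 1
s8: b8⊕b9⊕b10⊕b11⊕b12⊕b13⊕b14⊕b15 = 1⊕0⊕0⊕0⊕0⊕0⊕1⊕1 = 1
Syndrome (s8...s1) = 1110 → position 14.

14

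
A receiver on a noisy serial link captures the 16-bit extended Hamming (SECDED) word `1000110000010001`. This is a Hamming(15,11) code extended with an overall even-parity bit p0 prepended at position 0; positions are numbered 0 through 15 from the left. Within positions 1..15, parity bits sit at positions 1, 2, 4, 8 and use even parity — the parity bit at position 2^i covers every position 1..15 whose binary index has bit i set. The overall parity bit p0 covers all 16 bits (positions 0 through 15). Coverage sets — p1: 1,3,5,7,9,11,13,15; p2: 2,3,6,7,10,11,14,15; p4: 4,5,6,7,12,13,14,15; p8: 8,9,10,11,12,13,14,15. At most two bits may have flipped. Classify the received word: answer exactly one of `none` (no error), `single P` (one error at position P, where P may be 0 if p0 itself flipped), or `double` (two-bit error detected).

single 5

s1: b1⊕b3⊕b5⊕b7⊕b9⊕b11⊕b13⊕b15 = 0⊕0⊕1⊕0⊕0⊕1⊕0⊕1 = 1
s2: b2⊕b3⊕b6⊕b7⊕b10⊕b11⊕b14⊕b15 = 0⊕0⊕0⊕0⊕0⊕1⊕0⊕1 = 0
s4: b4⊕b5⊕b6⊕b7⊕b12⊕b13⊕b14⊕b15 = 1⊕1⊕0⊕0⊕0⊕0⊕0⊕1 = 1
s8: b8⊕b9⊕b10⊕b11⊕b12⊕b13⊕b14⊕b15 = 0⊕0⊕0⊕1⊕0⊕0⊕0⊕1 = 0
Syndrome (s8...s1) = 0101 → position 5.
Overall parity (XOR of all 16 bits, including p0): 1⊕0⊕0⊕0⊕1⊕1⊕0⊕0⊕0⊕0⊕0⊕1⊕0⊕0⊕0⊕1 = 1
Overall=1, syndrome position=5 → single-bit error at position 5.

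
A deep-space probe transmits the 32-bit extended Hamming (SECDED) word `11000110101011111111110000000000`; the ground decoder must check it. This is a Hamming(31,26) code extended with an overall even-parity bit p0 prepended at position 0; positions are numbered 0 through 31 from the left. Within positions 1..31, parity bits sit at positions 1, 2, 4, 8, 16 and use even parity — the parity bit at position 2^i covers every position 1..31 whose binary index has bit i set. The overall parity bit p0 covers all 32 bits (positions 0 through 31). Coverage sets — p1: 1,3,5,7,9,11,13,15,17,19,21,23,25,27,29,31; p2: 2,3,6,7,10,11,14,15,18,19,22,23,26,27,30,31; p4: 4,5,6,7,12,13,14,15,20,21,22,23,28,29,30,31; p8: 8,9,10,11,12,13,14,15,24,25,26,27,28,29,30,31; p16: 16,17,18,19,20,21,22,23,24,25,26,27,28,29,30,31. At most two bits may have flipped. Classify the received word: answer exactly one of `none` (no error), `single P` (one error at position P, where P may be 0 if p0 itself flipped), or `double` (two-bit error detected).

s1: b1⊕b3⊕b5⊕b7⊕b9⊕b11⊕b13⊕b15⊕b17⊕b19⊕b21⊕b23⊕b25⊕b27⊕b29⊕b31 = 1⊕0⊕1⊕0⊕0⊕0⊕1⊕1⊕1⊕1⊕1⊕0⊕0⊕0⊕0⊕0 = 1
s2: b2⊕b3⊕b6⊕b7⊕b10⊕b11⊕b14⊕b15⊕b18⊕b19⊕b22⊕b23⊕b26⊕b27⊕b30⊕b31 = 0⊕0⊕1⊕0⊕1⊕0⊕1⊕1⊕1⊕1⊕0⊕0⊕0⊕0⊕0⊕0 = 0
s4: b4⊕b5⊕b6⊕b7⊕b12⊕b13⊕b14⊕b15⊕b20⊕b21⊕b22⊕b23⊕b28⊕b29⊕b30⊕b31 = 0⊕1⊕1⊕0⊕1⊕1⊕1⊕1⊕1⊕1⊕0⊕0⊕0⊕0⊕0⊕0 = 0
s8: b8⊕b9⊕b10⊕b11⊕b12⊕b13⊕b14⊕b15⊕b24⊕b25⊕b26⊕b27⊕b28⊕b29⊕b30⊕b31 = 1⊕0⊕1⊕0⊕1⊕1⊕1⊕1⊕0⊕0⊕0⊕0⊕0⊕0⊕0⊕0 = 0
s16: b16⊕b17⊕b18⊕b19⊕b20⊕b21⊕b22⊕b23⊕b24⊕b25⊕b26⊕b27⊕b28⊕b29⊕b30⊕b31 = 1⊕1⊕1⊕1⊕1⊕1⊕0⊕0⊕0⊕0⊕0⊕0⊕0⊕0⊕0⊕0 = 0
Syndrome (s16...s1) = 00001 → position 1.
Overall parity (XOR of all 32 bits, including p0): 1⊕1⊕0⊕0⊕0⊕1⊕1⊕0⊕1⊕0⊕1⊕0⊕1⊕1⊕1⊕1⊕1⊕1⊕1⊕1⊕1⊕1⊕0⊕0⊕0⊕0⊕0⊕0⊕0⊕0⊕0⊕0 = 0
Overall=0, syndrome position=1 → double-bit error detected (uncorrectable).

double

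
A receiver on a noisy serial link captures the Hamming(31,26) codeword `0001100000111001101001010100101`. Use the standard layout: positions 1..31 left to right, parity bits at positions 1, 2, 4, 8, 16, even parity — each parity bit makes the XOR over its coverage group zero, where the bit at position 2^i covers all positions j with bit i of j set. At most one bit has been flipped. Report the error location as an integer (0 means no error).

s1: b1⊕b3⊕b5⊕b7⊕b9⊕b11⊕b13⊕b15⊕b17⊕b19⊕b21⊕b23⊕b25⊕b27⊕b29⊕b31 = 0⊕0⊕1⊕0⊕0⊕1⊕1⊕0⊕1⊕1⊕0⊕0⊕0⊕0⊕1⊕1 = 1
s2: b2⊕b3⊕b6⊕b7⊕b10⊕b11⊕b14⊕b15⊕b18⊕b19⊕b22⊕b23⊕b26⊕b27⊕b30⊕b31 = 0⊕0⊕0⊕0⊕0⊕1⊕0⊕0⊕0⊕1⊕1⊕0⊕1⊕0⊕0⊕1 = 1
s4: b4⊕b5⊕b6⊕b7⊕b12⊕b13⊕b14⊕b15⊕b20⊕b21⊕b22⊕b23⊕b28⊕b29⊕b30⊕b31 = 1⊕1⊕0⊕0⊕1⊕1⊕0⊕0⊕0⊕0⊕1⊕0⊕0⊕1⊕0⊕1 = 1
s8: b8⊕b9⊕b10⊕b11⊕b12⊕b13⊕b14⊕b15⊕b24⊕b25⊕b26⊕b27⊕b28⊕b29⊕b30⊕b31 = 0⊕0⊕0⊕1⊕1⊕1⊕0⊕0⊕1⊕0⊕1⊕0⊕0⊕1⊕0⊕1 = 1
s16: b16⊕b17⊕b18⊕b19⊕b20⊕b21⊕b22⊕b23⊕b24⊕b25⊕b26⊕b27⊕b28⊕b29⊕b30⊕b31 = 1⊕1⊕0⊕1⊕0⊕0⊕1⊕0⊕1⊕0⊕1⊕0⊕0⊕1⊕0⊕1 = 0
Syndrome (s16...s1) = 01111 → position 15.

15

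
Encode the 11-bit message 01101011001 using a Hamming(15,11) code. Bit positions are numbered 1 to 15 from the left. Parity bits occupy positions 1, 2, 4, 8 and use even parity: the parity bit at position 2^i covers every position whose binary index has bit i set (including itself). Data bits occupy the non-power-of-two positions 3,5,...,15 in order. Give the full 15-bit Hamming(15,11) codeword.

010011001011001

Place data bits at non-power-of-two positions: b3=0, b5=1, b6=1, b7=0, b9=1, b10=0, b11=1, b12=1, b13=0, b14=0, b15=1.
p1 = XOR of data positions {3,5,7,9,11,13,15} = 0⊕1⊕0⊕1⊕1⊕0⊕1 = 0
p2 = XOR of data positions {3,6,7,10,11,14,15} = 0⊕1⊕0⊕0⊕1⊕0⊕1 = 1
p4 = XOR of data positions {5,6,7,12,13,14,15} = 1⊕1⊕0⊕1⊕0⊕0⊕1 = 0
p8 = XOR of data positions {9,10,11,12,13,14,15} = 1⊕0⊕1⊕1⊕0⊕0⊕1 = 0
Codeword b1..b15 = 010011001011001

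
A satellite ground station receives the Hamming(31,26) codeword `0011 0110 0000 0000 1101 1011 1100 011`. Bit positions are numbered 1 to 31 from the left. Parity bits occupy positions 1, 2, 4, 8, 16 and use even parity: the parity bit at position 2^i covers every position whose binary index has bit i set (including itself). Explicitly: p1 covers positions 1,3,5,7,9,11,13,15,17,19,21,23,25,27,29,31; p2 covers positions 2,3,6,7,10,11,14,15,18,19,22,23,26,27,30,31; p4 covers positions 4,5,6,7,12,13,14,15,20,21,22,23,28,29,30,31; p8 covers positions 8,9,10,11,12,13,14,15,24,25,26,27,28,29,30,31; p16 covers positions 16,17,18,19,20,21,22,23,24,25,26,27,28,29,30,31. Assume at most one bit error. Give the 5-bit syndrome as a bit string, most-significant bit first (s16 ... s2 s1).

01001

s1: b1⊕b3⊕b5⊕b7⊕b9⊕b11⊕b13⊕b15⊕b17⊕b19⊕b21⊕b23⊕b25⊕b27⊕b29⊕b31 = 0⊕1⊕0⊕1⊕0⊕0⊕0⊕0⊕1⊕0⊕1⊕1⊕1⊕0⊕0⊕1 = 1
s2: b2⊕b3⊕b6⊕b7⊕b10⊕b11⊕b14⊕b15⊕b18⊕b19⊕b22⊕b23⊕b26⊕b27⊕b30⊕b31 = 0⊕1⊕1⊕1⊕0⊕0⊕0⊕0⊕1⊕0⊕0⊕1⊕1⊕0⊕1⊕1 = 0
s4: b4⊕b5⊕b6⊕b7⊕b12⊕b13⊕b14⊕b15⊕b20⊕b21⊕b22⊕b23⊕b28⊕b29⊕b30⊕b31 = 1⊕0⊕1⊕1⊕0⊕0⊕0⊕0⊕1⊕1⊕0⊕1⊕0⊕0⊕1⊕1 = 0
s8: b8⊕b9⊕b10⊕b11⊕b12⊕b13⊕b14⊕b15⊕b24⊕b25⊕b26⊕b27⊕b28⊕b29⊕b30⊕b31 = 0⊕0⊕0⊕0⊕0⊕0⊕0⊕0⊕1⊕1⊕1⊕0⊕0⊕0⊕1⊕1 = 1
s16: b16⊕b17⊕b18⊕b19⊕b20⊕b21⊕b22⊕b23⊕b24⊕b25⊕b26⊕b27⊕b28⊕b29⊕b30⊕b31 = 0⊕1⊕1⊕0⊕1⊕1⊕0⊕1⊕1⊕1⊕1⊕0⊕0⊕0⊕1⊕1 = 0
Syndrome (s16...s1) = 01001 → position 9.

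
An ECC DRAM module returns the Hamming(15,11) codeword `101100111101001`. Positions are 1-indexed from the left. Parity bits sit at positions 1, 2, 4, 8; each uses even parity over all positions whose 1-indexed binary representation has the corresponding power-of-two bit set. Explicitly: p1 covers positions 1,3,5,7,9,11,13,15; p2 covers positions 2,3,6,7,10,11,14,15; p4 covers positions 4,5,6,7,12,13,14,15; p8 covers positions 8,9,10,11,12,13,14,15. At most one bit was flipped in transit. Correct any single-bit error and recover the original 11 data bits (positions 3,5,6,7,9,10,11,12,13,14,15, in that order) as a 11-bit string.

10010101001

s1: b1⊕b3⊕b5⊕b7⊕b9⊕b11⊕b13⊕b15 = 1⊕1⊕0⊕1⊕1⊕0⊕0⊕1 = 1
s2: b2⊕b3⊕b6⊕b7⊕b10⊕b11⊕b14⊕b15 = 0⊕1⊕0⊕1⊕1⊕0⊕0⊕1 = 0
s4: b4⊕b5⊕b6⊕b7⊕b12⊕b13⊕b14⊕b15 = 1⊕0⊕0⊕1⊕1⊕0⊕0⊕1 = 0
s8: b8⊕b9⊕b10⊕b11⊕b12⊕b13⊕b14⊕b15 = 1⊕1⊕1⊕0⊕1⊕0⊕0⊕1 = 1
Syndrome (s8...s1) = 1001 → position 9.
Flip bit 9: corrected codeword = 101100110101001
Data bits at positions 3,5,6,7,9,10,11,12,13,14,15: 10010101001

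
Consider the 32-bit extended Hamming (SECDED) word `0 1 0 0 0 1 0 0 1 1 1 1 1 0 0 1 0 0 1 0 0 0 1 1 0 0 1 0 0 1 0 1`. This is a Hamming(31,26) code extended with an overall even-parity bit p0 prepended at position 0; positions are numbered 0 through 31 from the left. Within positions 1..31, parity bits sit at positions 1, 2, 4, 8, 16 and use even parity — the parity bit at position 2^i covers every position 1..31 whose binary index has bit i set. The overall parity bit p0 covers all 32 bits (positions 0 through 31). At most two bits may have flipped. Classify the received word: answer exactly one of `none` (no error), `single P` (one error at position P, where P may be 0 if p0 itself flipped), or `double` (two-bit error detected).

double

s1: b1⊕b3⊕b5⊕b7⊕b9⊕b11⊕b13⊕b15⊕b17⊕b19⊕b21⊕b23⊕b25⊕b27⊕b29⊕b31 = 1⊕0⊕1⊕0⊕1⊕1⊕0⊕1⊕0⊕0⊕0⊕1⊕0⊕0⊕1⊕1 = 0
s2: b2⊕b3⊕b6⊕b7⊕b10⊕b11⊕b14⊕b15⊕b18⊕b19⊕b22⊕b23⊕b26⊕b27⊕b30⊕b31 = 0⊕0⊕0⊕0⊕1⊕1⊕0⊕1⊕1⊕0⊕1⊕1⊕1⊕0⊕0⊕1 = 0
s4: b4⊕b5⊕b6⊕b7⊕b12⊕b13⊕b14⊕b15⊕b20⊕b21⊕b22⊕b23⊕b28⊕b29⊕b30⊕b31 = 0⊕1⊕0⊕0⊕1⊕0⊕0⊕1⊕0⊕0⊕1⊕1⊕0⊕1⊕0⊕1 = 1
s8: b8⊕b9⊕b10⊕b11⊕b12⊕b13⊕b14⊕b15⊕b24⊕b25⊕b26⊕b27⊕b28⊕b29⊕b30⊕b31 = 1⊕1⊕1⊕1⊕1⊕0⊕0⊕1⊕0⊕0⊕1⊕0⊕0⊕1⊕0⊕1 = 1
s16: b16⊕b17⊕b18⊕b19⊕b20⊕b21⊕b22⊕b23⊕b24⊕b25⊕b26⊕b27⊕b28⊕b29⊕b30⊕b31 = 0⊕0⊕1⊕0⊕0⊕0⊕1⊕1⊕0⊕0⊕1⊕0⊕0⊕1⊕0⊕1 = 0
Syndrome (s16...s1) = 01100 → position 12.
Overall parity (XOR of all 32 bits, including p0): 0⊕1⊕0⊕0⊕0⊕1⊕0⊕0⊕1⊕1⊕1⊕1⊕1⊕0⊕0⊕1⊕0⊕0⊕1⊕0⊕0⊕0⊕1⊕1⊕0⊕0⊕1⊕0⊕0⊕1⊕0⊕1 = 0
Overall=0, syndrome position=12 → double-bit error detected (uncorrectable).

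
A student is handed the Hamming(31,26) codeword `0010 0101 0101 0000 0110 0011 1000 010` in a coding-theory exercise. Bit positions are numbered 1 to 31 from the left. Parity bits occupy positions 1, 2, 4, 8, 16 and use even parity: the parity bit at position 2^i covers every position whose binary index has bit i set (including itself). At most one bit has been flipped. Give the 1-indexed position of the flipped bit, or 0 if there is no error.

s1: b1⊕b3⊕b5⊕b7⊕b9⊕b11⊕b13⊕b15⊕b17⊕b19⊕b21⊕b23⊕b25⊕b27⊕b29⊕b31 = 0⊕1⊕0⊕0⊕0⊕0⊕0⊕0⊕0⊕1⊕0⊕1⊕1⊕0⊕0⊕0 = 0
s2: b2⊕b3⊕b6⊕b7⊕b10⊕b11⊕b14⊕b15⊕b18⊕b19⊕b22⊕b23⊕b26⊕b27⊕b30⊕b31 = 0⊕1⊕1⊕0⊕1⊕0⊕0⊕0⊕1⊕1⊕0⊕1⊕0⊕0⊕1⊕0 = 1
s4: b4⊕b5⊕b6⊕b7⊕b12⊕b13⊕b14⊕b15⊕b20⊕b21⊕b22⊕b23⊕b28⊕b29⊕b30⊕b31 = 0⊕0⊕1⊕0⊕1⊕0⊕0⊕0⊕0⊕0⊕0⊕1⊕0⊕0⊕1⊕0 = 0
s8: b8⊕b9⊕b10⊕b11⊕b12⊕b13⊕b14⊕b15⊕b24⊕b25⊕b26⊕b27⊕b28⊕b29⊕b30⊕b31 = 1⊕0⊕1⊕0⊕1⊕0⊕0⊕0⊕1⊕1⊕0⊕0⊕0⊕0⊕1⊕0 = 0
s16: b16⊕b17⊕b18⊕b19⊕b20⊕b21⊕b22⊕b23⊕b24⊕b25⊕b26⊕b27⊕b28⊕b29⊕b30⊕b31 = 0⊕0⊕1⊕1⊕0⊕0⊕0⊕1⊕1⊕1⊕0⊕0⊕0⊕0⊕1⊕0 = 0
Syndrome (s16...s1) = 00010 → position 2.

2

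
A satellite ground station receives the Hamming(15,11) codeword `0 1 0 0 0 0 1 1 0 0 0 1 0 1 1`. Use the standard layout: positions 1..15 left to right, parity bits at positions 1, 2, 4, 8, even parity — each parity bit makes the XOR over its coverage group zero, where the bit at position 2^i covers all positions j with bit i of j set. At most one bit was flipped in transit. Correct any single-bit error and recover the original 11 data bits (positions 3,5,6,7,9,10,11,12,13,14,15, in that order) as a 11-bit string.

s1: b1⊕b3⊕b5⊕b7⊕b9⊕b11⊕b13⊕b15 = 0⊕0⊕0⊕1⊕0⊕0⊕0⊕1 = 0
s2: b2⊕b3⊕b6⊕b7⊕b10⊕b11⊕b14⊕b15 = 1⊕0⊕0⊕1⊕0⊕0⊕1⊕1 = 0
s4: b4⊕b5⊕b6⊕b7⊕b12⊕b13⊕b14⊕b15 = 0⊕0⊕0⊕1⊕1⊕0⊕1⊕1 = 0
s8: b8⊕b9⊕b10⊕b11⊕b12⊕b13⊕b14⊕b15 = 1⊕0⊕0⊕0⊕1⊕0⊕1⊕1 = 0
Syndrome (s8...s1) = 0000 → position 0 (no error).
No correction needed.
Data bits at positions 3,5,6,7,9,10,11,12,13,14,15: 00010001011

00010001011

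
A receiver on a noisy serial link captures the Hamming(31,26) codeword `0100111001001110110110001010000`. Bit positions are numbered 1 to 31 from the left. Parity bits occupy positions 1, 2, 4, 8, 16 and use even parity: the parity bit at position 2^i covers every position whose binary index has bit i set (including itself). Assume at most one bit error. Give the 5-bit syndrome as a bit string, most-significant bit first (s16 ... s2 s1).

00000

s1: b1⊕b3⊕b5⊕b7⊕b9⊕b11⊕b13⊕b15⊕b17⊕b19⊕b21⊕b23⊕b25⊕b27⊕b29⊕b31 = 0⊕0⊕1⊕1⊕0⊕0⊕1⊕1⊕1⊕0⊕1⊕0⊕1⊕1⊕0⊕0 = 0
s2: b2⊕b3⊕b6⊕b7⊕b10⊕b11⊕b14⊕b15⊕b18⊕b19⊕b22⊕b23⊕b26⊕b27⊕b30⊕b31 = 1⊕0⊕1⊕1⊕1⊕0⊕1⊕1⊕1⊕0⊕0⊕0⊕0⊕1⊕0⊕0 = 0
s4: b4⊕b5⊕b6⊕b7⊕b12⊕b13⊕b14⊕b15⊕b20⊕b21⊕b22⊕b23⊕b28⊕b29⊕b30⊕b31 = 0⊕1⊕1⊕1⊕0⊕1⊕1⊕1⊕1⊕1⊕0⊕0⊕0⊕0⊕0⊕0 = 0
s8: b8⊕b9⊕b10⊕b11⊕b12⊕b13⊕b14⊕b15⊕b24⊕b25⊕b26⊕b27⊕b28⊕b29⊕b30⊕b31 = 0⊕0⊕1⊕0⊕0⊕1⊕1⊕1⊕0⊕1⊕0⊕1⊕0⊕0⊕0⊕0 = 0
s16: b16⊕b17⊕b18⊕b19⊕b20⊕b21⊕b22⊕b23⊕b24⊕b25⊕b26⊕b27⊕b28⊕b29⊕b30⊕b31 = 0⊕1⊕1⊕0⊕1⊕1⊕0⊕0⊕0⊕1⊕0⊕1⊕0⊕0⊕0⊕0 = 0
Syndrome (s16...s1) = 00000 → position 0 (no error).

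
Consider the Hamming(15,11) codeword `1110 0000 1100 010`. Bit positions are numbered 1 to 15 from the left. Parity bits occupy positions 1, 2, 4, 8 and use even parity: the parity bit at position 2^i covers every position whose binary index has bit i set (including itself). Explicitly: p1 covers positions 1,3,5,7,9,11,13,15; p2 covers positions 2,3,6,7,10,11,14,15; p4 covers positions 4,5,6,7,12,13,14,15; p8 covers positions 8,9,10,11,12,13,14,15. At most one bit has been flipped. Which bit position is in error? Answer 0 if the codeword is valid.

13

s1: b1⊕b3⊕b5⊕b7⊕b9⊕b11⊕b13⊕b15 = 1⊕1⊕0⊕0⊕1⊕0⊕0⊕0 = 1
s2: b2⊕b3⊕b6⊕b7⊕b10⊕b11⊕b14⊕b15 = 1⊕1⊕0⊕0⊕1⊕0⊕1⊕0 = 0
s4: b4⊕b5⊕b6⊕b7⊕b12⊕b13⊕b14⊕b15 = 0⊕0⊕0⊕0⊕0⊕0⊕1⊕0 = 1
s8: b8⊕b9⊕b10⊕b11⊕b12⊕b13⊕b14⊕b15 = 0⊕1⊕1⊕0⊕0⊕0⊕1⊕0 = 1
Syndrome (s8...s1) = 1101 → position 13.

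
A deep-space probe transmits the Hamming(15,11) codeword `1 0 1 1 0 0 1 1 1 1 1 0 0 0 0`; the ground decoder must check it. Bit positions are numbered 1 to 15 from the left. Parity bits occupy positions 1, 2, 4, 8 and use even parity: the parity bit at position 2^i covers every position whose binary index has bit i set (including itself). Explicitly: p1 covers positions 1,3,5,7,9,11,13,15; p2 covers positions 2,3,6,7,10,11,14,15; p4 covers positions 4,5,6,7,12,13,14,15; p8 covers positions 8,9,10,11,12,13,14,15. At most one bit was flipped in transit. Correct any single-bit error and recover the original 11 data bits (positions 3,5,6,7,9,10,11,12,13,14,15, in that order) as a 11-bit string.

s1: b1⊕b3⊕b5⊕b7⊕b9⊕b11⊕b13⊕b15 = 1⊕1⊕0⊕1⊕1⊕1⊕0⊕0 = 1
s2: b2⊕b3⊕b6⊕b7⊕b10⊕b11⊕b14⊕b15 = 0⊕1⊕0⊕1⊕1⊕1⊕0⊕0 = 0
s4: b4⊕b5⊕b6⊕b7⊕b12⊕b13⊕b14⊕b15 = 1⊕0⊕0⊕1⊕0⊕0⊕0⊕0 = 0
s8: b8⊕b9⊕b10⊕b11⊕b12⊕b13⊕b14⊕b15 = 1⊕1⊕1⊕1⊕0⊕0⊕0⊕0 = 0
Syndrome (s8...s1) = 0001 → position 1.
Flip bit 1: corrected codeword = 001100111110000
Data bits at positions 3,5,6,7,9,10,11,12,13,14,15: 10011110000

10011110000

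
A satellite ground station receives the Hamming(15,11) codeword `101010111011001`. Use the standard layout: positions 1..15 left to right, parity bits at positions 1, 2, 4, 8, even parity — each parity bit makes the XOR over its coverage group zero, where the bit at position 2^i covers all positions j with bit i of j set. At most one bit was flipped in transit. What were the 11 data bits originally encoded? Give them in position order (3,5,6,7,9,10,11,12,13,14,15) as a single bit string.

11010011001

s1: b1⊕b3⊕b5⊕b7⊕b9⊕b11⊕b13⊕b15 = 1⊕1⊕1⊕1⊕1⊕1⊕0⊕1 = 1
s2: b2⊕b3⊕b6⊕b7⊕b10⊕b11⊕b14⊕b15 = 0⊕1⊕0⊕1⊕0⊕1⊕0⊕1 = 0
s4: b4⊕b5⊕b6⊕b7⊕b12⊕b13⊕b14⊕b15 = 0⊕1⊕0⊕1⊕1⊕0⊕0⊕1 = 0
s8: b8⊕b9⊕b10⊕b11⊕b12⊕b13⊕b14⊕b15 = 1⊕1⊕0⊕1⊕1⊕0⊕0⊕1 = 1
Syndrome (s8...s1) = 1001 → position 9.
Flip bit 9: corrected codeword = 101010110011001
Data bits at positions 3,5,6,7,9,10,11,12,13,14,15: 11010011001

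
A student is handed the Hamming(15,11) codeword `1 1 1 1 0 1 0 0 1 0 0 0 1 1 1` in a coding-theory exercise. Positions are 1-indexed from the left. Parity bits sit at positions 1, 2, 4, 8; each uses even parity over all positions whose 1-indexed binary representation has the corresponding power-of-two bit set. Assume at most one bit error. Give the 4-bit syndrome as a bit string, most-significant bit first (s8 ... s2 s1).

0111

s1: b1⊕b3⊕b5⊕b7⊕b9⊕b11⊕b13⊕b15 = 1⊕1⊕0⊕0⊕1⊕0⊕1⊕1 = 1
s2: b2⊕b3⊕b6⊕b7⊕b10⊕b11⊕b14⊕b15 = 1⊕1⊕1⊕0⊕0⊕0⊕1⊕1 = 1
s4: b4⊕b5⊕b6⊕b7⊕b12⊕b13⊕b14⊕b15 = 1⊕0⊕1⊕0⊕0⊕1⊕1⊕1 = 1
s8: b8⊕b9⊕b10⊕b11⊕b12⊕b13⊕b14⊕b15 = 0⊕1⊕0⊕0⊕0⊕1⊕1⊕1 = 0
Syndrome (s8...s1) = 0111 → position 7.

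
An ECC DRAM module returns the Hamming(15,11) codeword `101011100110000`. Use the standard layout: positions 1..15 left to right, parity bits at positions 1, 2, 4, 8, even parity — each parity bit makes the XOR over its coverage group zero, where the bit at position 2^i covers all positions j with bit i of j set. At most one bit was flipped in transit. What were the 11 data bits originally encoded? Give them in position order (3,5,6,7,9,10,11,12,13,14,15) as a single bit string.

s1: b1⊕b3⊕b5⊕b7⊕b9⊕b11⊕b13⊕b15 = 1⊕1⊕1⊕1⊕0⊕1⊕0⊕0 = 1
s2: b2⊕b3⊕b6⊕b7⊕b10⊕b11⊕b14⊕b15 = 0⊕1⊕1⊕1⊕1⊕1⊕0⊕0 = 1
s4: b4⊕b5⊕b6⊕b7⊕b12⊕b13⊕b14⊕b15 = 0⊕1⊕1⊕1⊕0⊕0⊕0⊕0 = 1
s8: b8⊕b9⊕b10⊕b11⊕b12⊕b13⊕b14⊕b15 = 0⊕0⊕1⊕1⊕0⊕0⊕0⊕0 = 0
Syndrome (s8...s1) = 0111 → position 7.
Flip bit 7: corrected codeword = 101011000110000
Data bits at positions 3,5,6,7,9,10,11,12,13,14,15: 11100110000

11100110000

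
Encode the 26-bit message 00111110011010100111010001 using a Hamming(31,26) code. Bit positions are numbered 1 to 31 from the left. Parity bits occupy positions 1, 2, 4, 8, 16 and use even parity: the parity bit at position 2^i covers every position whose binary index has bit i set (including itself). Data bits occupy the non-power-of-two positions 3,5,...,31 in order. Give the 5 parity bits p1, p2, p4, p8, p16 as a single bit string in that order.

00111

Place data bits at non-power-of-two positions: b3=0, b5=0, b6=1, b7=1, b9=1, b10=1, b11=1, b12=0, b13=0, b14=1, b15=1, b17=0, b18=1, b19=0, b20=1, b21=0, b22=0, b23=1, b24=1, b25=1, b26=0, b27=1, b28=0, b29=0, b30=0, b31=1.
p1 = XOR of data positions {3,5,7,9,11,13,15,17,19,21,23,25,27,29,31} = 0⊕0⊕1⊕1⊕1⊕0⊕1⊕0⊕0⊕0⊕1⊕1⊕1⊕0⊕1 = 0
p2 = XOR of data positions {3,6,7,10,11,14,15,18,19,22,23,26,27,30,31} = 0⊕1⊕1⊕1⊕1⊕1⊕1⊕1⊕0⊕0⊕1⊕0⊕1⊕0⊕1 = 0
p4 = XOR of data positions {5,6,7,12,13,14,15,20,21,22,23,28,29,30,31} = 0⊕1⊕1⊕0⊕0⊕1⊕1⊕1⊕0⊕0⊕1⊕0⊕0⊕0⊕1 = 1
p8 = XOR of data positions {9,10,11,12,13,14,15,24,25,26,27,28,29,30,31} = 1⊕1⊕1⊕0⊕0⊕1⊕1⊕1⊕1⊕0⊕1⊕0⊕0⊕0⊕1 = 1
p16 = XOR of data positions {17,18,19,20,21,22,23,24,25,26,27,28,29,30,31} = 0⊕1⊕0⊕1⊕0⊕0⊕1⊕1⊕1⊕0⊕1⊕0⊕0⊕0⊕1 = 1
Parity bits p1,p2,p4,p8,p16 = 00111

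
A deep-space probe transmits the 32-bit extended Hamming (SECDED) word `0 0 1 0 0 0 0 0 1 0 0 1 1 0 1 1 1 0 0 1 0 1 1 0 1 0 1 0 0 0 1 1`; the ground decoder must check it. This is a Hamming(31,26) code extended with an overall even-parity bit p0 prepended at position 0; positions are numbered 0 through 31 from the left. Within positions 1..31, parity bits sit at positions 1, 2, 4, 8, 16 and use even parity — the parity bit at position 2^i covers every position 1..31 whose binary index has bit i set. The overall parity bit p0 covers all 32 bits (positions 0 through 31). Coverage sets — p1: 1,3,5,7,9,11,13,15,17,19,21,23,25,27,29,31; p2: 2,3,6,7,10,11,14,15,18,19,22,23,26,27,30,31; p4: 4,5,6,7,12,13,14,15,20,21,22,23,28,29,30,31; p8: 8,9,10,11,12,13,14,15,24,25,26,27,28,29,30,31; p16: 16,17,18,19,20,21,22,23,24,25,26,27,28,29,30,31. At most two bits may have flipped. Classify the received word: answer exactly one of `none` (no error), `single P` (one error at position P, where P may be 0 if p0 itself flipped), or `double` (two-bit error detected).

s1: b1⊕b3⊕b5⊕b7⊕b9⊕b11⊕b13⊕b15⊕b17⊕b19⊕b21⊕b23⊕b25⊕b27⊕b29⊕b31 = 0⊕0⊕0⊕0⊕0⊕1⊕0⊕1⊕0⊕1⊕1⊕0⊕0⊕0⊕0⊕1 = 1
s2: b2⊕b3⊕b6⊕b7⊕b10⊕b11⊕b14⊕b15⊕b18⊕b19⊕b22⊕b23⊕b26⊕b27⊕b30⊕b31 = 1⊕0⊕0⊕0⊕0⊕1⊕1⊕1⊕0⊕1⊕1⊕0⊕1⊕0⊕1⊕1 = 1
s4: b4⊕b5⊕b6⊕b7⊕b12⊕b13⊕b14⊕b15⊕b20⊕b21⊕b22⊕b23⊕b28⊕b29⊕b30⊕b31 = 0⊕0⊕0⊕0⊕1⊕0⊕1⊕1⊕0⊕1⊕1⊕0⊕0⊕0⊕1⊕1 = 1
s8: b8⊕b9⊕b10⊕b11⊕b12⊕b13⊕b14⊕b15⊕b24⊕b25⊕b26⊕b27⊕b28⊕b29⊕b30⊕b31 = 1⊕0⊕0⊕1⊕1⊕0⊕1⊕1⊕1⊕0⊕1⊕0⊕0⊕0⊕1⊕1 = 1
s16: b16⊕b17⊕b18⊕b19⊕b20⊕b21⊕b22⊕b23⊕b24⊕b25⊕b26⊕b27⊕b28⊕b29⊕b30⊕b31 = 1⊕0⊕0⊕1⊕0⊕1⊕1⊕0⊕1⊕0⊕1⊕0⊕0⊕0⊕1⊕1 = 0
Syndrome (s16...s1) = 01111 → position 15.
Overall parity (XOR of all 32 bits, including p0): 0⊕0⊕1⊕0⊕0⊕0⊕0⊕0⊕1⊕0⊕0⊕1⊕1⊕0⊕1⊕1⊕1⊕0⊕0⊕1⊕0⊕1⊕1⊕0⊕1⊕0⊕1⊕0⊕0⊕0⊕1⊕1 = 0
Overall=0, syndrome position=15 → double-bit error detected (uncorrectable).

double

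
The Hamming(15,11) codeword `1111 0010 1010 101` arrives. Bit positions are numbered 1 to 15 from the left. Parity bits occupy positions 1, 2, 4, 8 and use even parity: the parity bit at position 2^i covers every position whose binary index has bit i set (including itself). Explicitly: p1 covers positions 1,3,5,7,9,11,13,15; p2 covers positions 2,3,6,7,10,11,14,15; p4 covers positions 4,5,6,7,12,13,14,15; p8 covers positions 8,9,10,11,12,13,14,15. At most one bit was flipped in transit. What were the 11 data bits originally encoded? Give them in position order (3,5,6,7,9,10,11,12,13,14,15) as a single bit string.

s1: b1⊕b3⊕b5⊕b7⊕b9⊕b11⊕b13⊕b15 = 1⊕1⊕0⊕1⊕1⊕1⊕1⊕1 = 1
s2: b2⊕b3⊕b6⊕b7⊕b10⊕b11⊕b14⊕b15 = 1⊕1⊕0⊕1⊕0⊕1⊕0⊕1 = 1
s4: b4⊕b5⊕b6⊕b7⊕b12⊕b13⊕b14⊕b15 = 1⊕0⊕0⊕1⊕0⊕1⊕0⊕1 = 0
s8: b8⊕b9⊕b10⊕b11⊕b12⊕b13⊕b14⊕b15 = 0⊕1⊕0⊕1⊕0⊕1⊕0⊕1 = 0
Syndrome (s8...s1) = 0011 → position 3.
Flip bit 3: corrected codeword = 110100101010101
Data bits at positions 3,5,6,7,9,10,11,12,13,14,15: 00011010101

00011010101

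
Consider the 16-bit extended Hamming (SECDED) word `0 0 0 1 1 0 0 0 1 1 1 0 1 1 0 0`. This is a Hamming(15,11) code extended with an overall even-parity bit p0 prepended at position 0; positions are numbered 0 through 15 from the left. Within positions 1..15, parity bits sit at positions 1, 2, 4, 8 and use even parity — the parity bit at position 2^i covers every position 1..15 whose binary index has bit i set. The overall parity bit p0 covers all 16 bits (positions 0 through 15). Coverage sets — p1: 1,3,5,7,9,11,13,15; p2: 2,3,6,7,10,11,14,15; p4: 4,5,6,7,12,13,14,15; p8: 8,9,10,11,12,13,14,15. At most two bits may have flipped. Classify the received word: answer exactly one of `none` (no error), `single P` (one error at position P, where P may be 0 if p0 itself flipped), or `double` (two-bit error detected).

s1: b1⊕b3⊕b5⊕b7⊕b9⊕b11⊕b13⊕b15 = 0⊕1⊕0⊕0⊕1⊕0⊕1⊕0 = 1
s2: b2⊕b3⊕b6⊕b7⊕b10⊕b11⊕b14⊕b15 = 0⊕1⊕0⊕0⊕1⊕0⊕0⊕0 = 0
s4: b4⊕b5⊕b6⊕b7⊕b12⊕b13⊕b14⊕b15 = 1⊕0⊕0⊕0⊕1⊕1⊕0⊕0 = 1
s8: b8⊕b9⊕b10⊕b11⊕b12⊕b13⊕b14⊕b15 = 1⊕1⊕1⊕0⊕1⊕1⊕0⊕0 = 1
Syndrome (s8...s1) = 1101 → position 13.
Overall parity (XOR of all 16 bits, including p0): 0⊕0⊕0⊕1⊕1⊕0⊕0⊕0⊕1⊕1⊕1⊕0⊕1⊕1⊕0⊕0 = 1
Overall=1, syndrome position=13 → single-bit error at position 13.

single 13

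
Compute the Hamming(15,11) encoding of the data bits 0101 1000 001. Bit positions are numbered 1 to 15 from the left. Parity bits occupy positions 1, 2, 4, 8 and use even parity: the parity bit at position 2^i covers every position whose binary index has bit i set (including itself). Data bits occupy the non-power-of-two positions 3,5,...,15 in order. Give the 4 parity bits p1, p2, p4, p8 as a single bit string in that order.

0010

Place data bits at non-power-of-two positions: b3=0, b5=1, b6=0, b7=1, b9=1, b10=0, b11=0, b12=0, b13=0, b14=0, b15=1.
p1 = XOR of data positions {3,5,7,9,11,13,15} = 0⊕1⊕1⊕1⊕0⊕0⊕1 = 0
p2 = XOR of data positions {3,6,7,10,11,14,15} = 0⊕0⊕1⊕0⊕0⊕0⊕1 = 0
p4 = XOR of data positions {5,6,7,12,13,14,15} = 1⊕0⊕1⊕0⊕0⊕0⊕1 = 1
p8 = XOR of data positions {9,10,11,12,13,14,15} = 1⊕0⊕0⊕0⊕0⊕0⊕1 = 0
Parity bits p1,p2,p4,p8 = 0010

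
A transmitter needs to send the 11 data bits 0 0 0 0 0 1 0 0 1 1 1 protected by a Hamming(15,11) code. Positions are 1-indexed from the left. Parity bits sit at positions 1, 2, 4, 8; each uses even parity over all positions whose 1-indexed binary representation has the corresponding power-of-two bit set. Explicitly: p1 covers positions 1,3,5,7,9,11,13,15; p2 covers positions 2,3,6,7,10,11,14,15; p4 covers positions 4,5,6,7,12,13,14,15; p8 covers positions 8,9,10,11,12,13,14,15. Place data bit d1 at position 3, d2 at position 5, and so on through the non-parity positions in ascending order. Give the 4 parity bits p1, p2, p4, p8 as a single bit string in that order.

Place data bits at non-power-of-two positions: b3=0, b5=0, b6=0, b7=0, b9=0, b10=1, b11=0, b12=0, b13=1, b14=1, b15=1.
p1 = XOR of data positions {3,5,7,9,11,13,15} = 0⊕0⊕0⊕0⊕0⊕1⊕1 = 0
p2 = XOR of data positions {3,6,7,10,11,14,15} = 0⊕0⊕0⊕1⊕0⊕1⊕1 = 1
p4 = XOR of data positions {5,6,7,12,13,14,15} = 0⊕0⊕0⊕0⊕1⊕1⊕1 = 1
p8 = XOR of data positions {9,10,11,12,13,14,15} = 0⊕1⊕0⊕0⊕1⊕1⊕1 = 0
Parity bits p1,p2,p4,p8 = 0110

0110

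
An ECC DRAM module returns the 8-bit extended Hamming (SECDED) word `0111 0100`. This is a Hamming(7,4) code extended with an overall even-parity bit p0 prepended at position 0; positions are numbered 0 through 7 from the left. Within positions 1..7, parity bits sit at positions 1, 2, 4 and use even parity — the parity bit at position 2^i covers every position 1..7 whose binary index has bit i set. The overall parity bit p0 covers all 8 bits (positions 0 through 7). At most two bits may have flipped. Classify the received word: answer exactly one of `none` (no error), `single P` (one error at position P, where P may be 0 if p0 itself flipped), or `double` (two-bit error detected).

double

s1: b1⊕b3⊕b5⊕b7 = 1⊕1⊕1⊕0 = 1
s2: b2⊕b3⊕b6⊕b7 = 1⊕1⊕0⊕0 = 0
s4: b4⊕b5⊕b6⊕b7 = 0⊕1⊕0⊕0 = 1
Syndrome (s4...s1) = 101 → position 5.
Overall parity (XOR of all 8 bits, including p0): 0⊕1⊕1⊕1⊕0⊕1⊕0⊕0 = 0
Overall=0, syndrome position=5 → double-bit error detected (uncorrectable).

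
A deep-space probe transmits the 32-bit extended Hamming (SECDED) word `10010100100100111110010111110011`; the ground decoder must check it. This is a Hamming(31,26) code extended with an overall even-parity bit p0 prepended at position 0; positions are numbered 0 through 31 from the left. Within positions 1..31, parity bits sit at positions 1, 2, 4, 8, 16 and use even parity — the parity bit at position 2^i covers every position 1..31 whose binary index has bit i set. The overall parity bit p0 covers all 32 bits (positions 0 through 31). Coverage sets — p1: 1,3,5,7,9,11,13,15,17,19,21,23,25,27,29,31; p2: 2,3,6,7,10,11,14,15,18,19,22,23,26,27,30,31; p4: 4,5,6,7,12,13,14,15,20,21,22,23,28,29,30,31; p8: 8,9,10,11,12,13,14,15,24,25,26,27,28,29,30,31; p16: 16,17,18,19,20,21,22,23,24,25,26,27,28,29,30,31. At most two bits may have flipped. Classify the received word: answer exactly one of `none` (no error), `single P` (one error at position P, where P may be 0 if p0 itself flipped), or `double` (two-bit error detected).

double

s1: b1⊕b3⊕b5⊕b7⊕b9⊕b11⊕b13⊕b15⊕b17⊕b19⊕b21⊕b23⊕b25⊕b27⊕b29⊕b31 = 0⊕1⊕1⊕0⊕0⊕1⊕0⊕1⊕1⊕0⊕1⊕1⊕1⊕1⊕0⊕1 = 0
s2: b2⊕b3⊕b6⊕b7⊕b10⊕b11⊕b14⊕b15⊕b18⊕b19⊕b22⊕b23⊕b26⊕b27⊕b30⊕b31 = 0⊕1⊕0⊕0⊕0⊕1⊕1⊕1⊕1⊕0⊕0⊕1⊕1⊕1⊕1⊕1 = 0
s4: b4⊕b5⊕b6⊕b7⊕b12⊕b13⊕b14⊕b15⊕b20⊕b21⊕b22⊕b23⊕b28⊕b29⊕b30⊕b31 = 0⊕1⊕0⊕0⊕0⊕0⊕1⊕1⊕0⊕1⊕0⊕1⊕0⊕0⊕1⊕1 = 1
s8: b8⊕b9⊕b10⊕b11⊕b12⊕b13⊕b14⊕b15⊕b24⊕b25⊕b26⊕b27⊕b28⊕b29⊕b30⊕b31 = 1⊕0⊕0⊕1⊕0⊕0⊕1⊕1⊕1⊕1⊕1⊕1⊕0⊕0⊕1⊕1 = 0
s16: b16⊕b17⊕b18⊕b19⊕b20⊕b21⊕b22⊕b23⊕b24⊕b25⊕b26⊕b27⊕b28⊕b29⊕b30⊕b31 = 1⊕1⊕1⊕0⊕0⊕1⊕0⊕1⊕1⊕1⊕1⊕1⊕0⊕0⊕1⊕1 = 1
Syndrome (s16...s1) = 10100 → position 20.
Overall parity (XOR of all 32 bits, including p0): 1⊕0⊕0⊕1⊕0⊕1⊕0⊕0⊕1⊕0⊕0⊕1⊕0⊕0⊕1⊕1⊕1⊕1⊕1⊕0⊕0⊕1⊕0⊕1⊕1⊕1⊕1⊕1⊕0⊕0⊕1⊕1 = 0
Overall=0, syndrome position=20 → double-bit error detected (uncorrectable).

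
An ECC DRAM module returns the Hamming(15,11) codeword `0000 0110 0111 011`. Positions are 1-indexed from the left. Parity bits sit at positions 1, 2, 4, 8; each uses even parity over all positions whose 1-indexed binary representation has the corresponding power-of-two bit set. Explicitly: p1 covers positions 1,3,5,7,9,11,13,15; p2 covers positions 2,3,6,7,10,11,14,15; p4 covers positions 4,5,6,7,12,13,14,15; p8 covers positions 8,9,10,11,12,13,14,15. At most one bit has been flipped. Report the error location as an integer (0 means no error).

s1: b1⊕b3⊕b5⊕b7⊕b9⊕b11⊕b13⊕b15 = 0⊕0⊕0⊕1⊕0⊕1⊕0⊕1 = 1
s2: b2⊕b3⊕b6⊕b7⊕b10⊕b11⊕b14⊕b15 = 0⊕0⊕1⊕1⊕1⊕1⊕1⊕1 = 0
s4: b4⊕b5⊕b6⊕b7⊕b12⊕b13⊕b14⊕b15 = 0⊕0⊕1⊕1⊕1⊕0⊕1⊕1 = 1
s8: b8⊕b9⊕b10⊕b11⊕b12⊕b13⊕b14⊕b15 = 0⊕0⊕1⊕1⊕1⊕0⊕1⊕1 = 1
Syndrome (s8...s1) = 1101 → position 13.

13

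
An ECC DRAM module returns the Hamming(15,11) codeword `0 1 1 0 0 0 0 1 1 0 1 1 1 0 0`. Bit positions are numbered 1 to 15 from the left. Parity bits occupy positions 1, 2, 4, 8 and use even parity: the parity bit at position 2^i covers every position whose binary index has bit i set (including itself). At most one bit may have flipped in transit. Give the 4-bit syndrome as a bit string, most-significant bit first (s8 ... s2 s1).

s1: b1⊕b3⊕b5⊕b7⊕b9⊕b11⊕b13⊕b15 = 0⊕1⊕0⊕0⊕1⊕1⊕1⊕0 = 0
s2: b2⊕b3⊕b6⊕b7⊕b10⊕b11⊕b14⊕b15 = 1⊕1⊕0⊕0⊕0⊕1⊕0⊕0 = 1
s4: b4⊕b5⊕b6⊕b7⊕b12⊕b13⊕b14⊕b15 = 0⊕0⊕0⊕0⊕1⊕1⊕0⊕0 = 0
s8: b8⊕b9⊕b10⊕b11⊕b12⊕b13⊕b14⊕b15 = 1⊕1⊕0⊕1⊕1⊕1⊕0⊕0 = 1
Syndrome (s8...s1) = 1010 → position 10.

1010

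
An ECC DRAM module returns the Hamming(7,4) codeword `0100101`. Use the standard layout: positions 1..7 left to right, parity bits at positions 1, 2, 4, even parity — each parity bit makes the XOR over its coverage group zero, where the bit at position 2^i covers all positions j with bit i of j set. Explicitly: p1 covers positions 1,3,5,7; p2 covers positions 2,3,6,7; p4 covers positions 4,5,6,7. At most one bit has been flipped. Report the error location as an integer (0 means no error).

0

s1: b1⊕b3⊕b5⊕b7 = 0⊕0⊕1⊕1 = 0
s2: b2⊕b3⊕b6⊕b7 = 1⊕0⊕0⊕1 = 0
s4: b4⊕b5⊕b6⊕b7 = 0⊕1⊕0⊕1 = 0
Syndrome (s4...s1) = 000 → position 0 (no error).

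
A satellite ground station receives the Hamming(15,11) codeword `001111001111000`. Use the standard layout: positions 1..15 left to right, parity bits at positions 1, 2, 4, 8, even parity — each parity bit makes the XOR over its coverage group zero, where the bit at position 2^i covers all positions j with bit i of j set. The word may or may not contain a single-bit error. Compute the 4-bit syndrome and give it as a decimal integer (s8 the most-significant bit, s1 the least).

s1: b1⊕b3⊕b5⊕b7⊕b9⊕b11⊕b13⊕b15 = 0⊕1⊕1⊕0⊕1⊕1⊕0⊕0 = 0
s2: b2⊕b3⊕b6⊕b7⊕b10⊕b11⊕b14⊕b15 = 0⊕1⊕1⊕0⊕1⊕1⊕0⊕0 = 0
s4: b4⊕b5⊕b6⊕b7⊕b12⊕b13⊕b14⊕b15 = 1⊕1⊕1⊕0⊕1⊕0⊕0⊕0 = 0
s8: b8⊕b9⊕b10⊕b11⊕b12⊕b13⊕b14⊕b15 = 0⊕1⊕1⊕1⊕1⊕0⊕0⊕0 = 0
Syndrome (s8...s1) = 0000 → position 0 (no error).

0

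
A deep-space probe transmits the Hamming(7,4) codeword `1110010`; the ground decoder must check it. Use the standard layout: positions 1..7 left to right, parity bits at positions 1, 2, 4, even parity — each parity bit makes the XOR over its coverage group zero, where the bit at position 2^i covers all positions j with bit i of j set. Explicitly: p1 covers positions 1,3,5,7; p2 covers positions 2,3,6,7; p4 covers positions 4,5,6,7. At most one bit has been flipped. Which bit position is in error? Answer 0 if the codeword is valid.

s1: b1⊕b3⊕b5⊕b7 = 1⊕1⊕0⊕0 = 0
s2: b2⊕b3⊕b6⊕b7 = 1⊕1⊕1⊕0 = 1
s4: b4⊕b5⊕b6⊕b7 = 0⊕0⊕1⊕0 = 1
Syndrome (s4...s1) = 110 → position 6.

6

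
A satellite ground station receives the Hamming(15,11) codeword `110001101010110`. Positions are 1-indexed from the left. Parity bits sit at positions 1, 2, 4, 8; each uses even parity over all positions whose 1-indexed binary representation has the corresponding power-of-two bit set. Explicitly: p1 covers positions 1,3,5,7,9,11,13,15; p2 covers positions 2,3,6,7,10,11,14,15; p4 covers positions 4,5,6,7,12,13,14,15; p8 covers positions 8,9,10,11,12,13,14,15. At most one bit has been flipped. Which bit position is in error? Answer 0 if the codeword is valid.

s1: b1⊕b3⊕b5⊕b7⊕b9⊕b11⊕b13⊕b15 = 1⊕0⊕0⊕1⊕1⊕1⊕1⊕0 = 1
s2: b2⊕b3⊕b6⊕b7⊕b10⊕b11⊕b14⊕b15 = 1⊕0⊕1⊕1⊕0⊕1⊕1⊕0 = 1
s4: b4⊕b5⊕b6⊕b7⊕b12⊕b13⊕b14⊕b15 = 0⊕0⊕1⊕1⊕0⊕1⊕1⊕0 = 0
s8: b8⊕b9⊕b10⊕b11⊕b12⊕b13⊕b14⊕b15 = 0⊕1⊕0⊕1⊕0⊕1⊕1⊕0 = 0
Syndrome (s8...s1) = 0011 → position 3.

3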